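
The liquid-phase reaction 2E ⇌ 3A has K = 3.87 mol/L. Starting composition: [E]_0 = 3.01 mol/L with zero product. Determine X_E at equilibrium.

Let X = conversion of E; extent ξ = 3.01X/2 mol/L.
Concentrations: [E] = 3.01 − 3.01X; [A] = 4.51X.
K = [A]^3 / ([E]^2).
Solving K = 3.87 for X ∈ (0,1): X = 0.473.

X = 0.473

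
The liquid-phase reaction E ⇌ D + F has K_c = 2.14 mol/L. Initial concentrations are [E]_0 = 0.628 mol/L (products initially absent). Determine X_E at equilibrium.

X = 0.808

Let X = conversion of E; extent ξ = 0.628·X mol/L.
Concentrations: [E] = 0.628 − 0.628X; [D] = 0.628X; [F] = 0.628X.
K_c = [D] [F] / ([E]).
Setting equal to 2.14 and solving for X on (0,1) gives X = 0.808.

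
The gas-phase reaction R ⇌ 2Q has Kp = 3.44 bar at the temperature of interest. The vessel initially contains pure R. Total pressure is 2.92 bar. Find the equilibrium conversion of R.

Let X = conversion of R (basis 1 mol R); extent of reaction ξ = X.
At extent ξ: n_R = 1 − X; n_Q = 2X.
Total moles n_T = 1 + X.
Mole fractions y_i = n_i/n_T; Kp = p_Q^2 / (p_R) with p_i = y_i·P.
Setting this equal to 3.44 bar and taking the physical root (0 < X < 1) gives X = 0.477.

X = 0.477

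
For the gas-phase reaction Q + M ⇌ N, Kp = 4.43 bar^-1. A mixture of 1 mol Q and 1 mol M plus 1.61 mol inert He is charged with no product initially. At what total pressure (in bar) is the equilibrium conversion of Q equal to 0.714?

P = 5.71 bar

Basis: 1 mol Q initially; let X = conversion of Q. Extent ξ = X.
At extent ξ: n_Q = 1 − X; n_M = 1 − X; n_N = X; n_I = 1.61 (inert).
n_T = Σnᵢ = 3.61 − X.
Kp = p_N / (p_Q p_M) with p_i = (n_i/n_T)·P.
At X = 0.714: the mole-fraction product g(X) = Π y_i^ν_i = 25.28. Since Kp = g(X)·P^{-1}, P = (g/Kp)^(1/1) = (25.28/4.43)^(1/1) = 5.71 bar.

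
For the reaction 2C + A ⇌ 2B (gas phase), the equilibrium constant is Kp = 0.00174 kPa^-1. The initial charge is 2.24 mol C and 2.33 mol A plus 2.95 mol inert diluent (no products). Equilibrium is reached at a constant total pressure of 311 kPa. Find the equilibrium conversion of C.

Let X = conversion of C (basis 2.24 mol C); extent of reaction ξ = 1.12X.
Moles: n_C = 2.24 − 2.24X; n_A = 2.33 − 1.12X; n_B = 2.24X; n_I = 2.95 (inert).
n_T = Σnᵢ = 7.52 − 1.12X.
Mole fractions y_i = n_i/n_T; Kp = p_B^2 / (p_C^2 p_A) with p_i = y_i·P.
Setting this equal to 0.00174 kPa^-1 and taking the physical root (0 < X < 1) gives X = 0.280.

X = 0.280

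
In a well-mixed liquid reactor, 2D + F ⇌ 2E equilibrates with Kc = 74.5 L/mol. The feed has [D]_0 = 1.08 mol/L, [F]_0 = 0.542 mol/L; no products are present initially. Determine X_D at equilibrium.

Let X = conversion of D; extent ξ = 1.08X/2 mol/L.
Concentrations: [D] = 1.08 − 1.08X; [F] = 0.542 − 0.54X; [E] = 1.08X.
Kc = [E]^2 / ([D]^2 [F]).
Solving Kc = 74.5 for X ∈ (0,1): X = 0.759.

X = 0.759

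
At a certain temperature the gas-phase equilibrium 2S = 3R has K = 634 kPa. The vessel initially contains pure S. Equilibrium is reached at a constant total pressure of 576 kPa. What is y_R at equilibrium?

Let X = conversion of S (basis 1 mol S); extent of reaction ξ = 0.5X.
At extent ξ: n_S = 1 − X; n_R = 1.5X.
Summing: n_T = 1 + 0.5X.
Mole fractions y_i = n_i/n_T; K = p_R^3 / (p_S^2) with p_i = y_i·P.
Equating to 634 kPa and solving on 0 < X < 1: X = 0.479.
Then n_R = 0.718, n_T = 1.24, so y_R = 0.580.

y_R = 0.580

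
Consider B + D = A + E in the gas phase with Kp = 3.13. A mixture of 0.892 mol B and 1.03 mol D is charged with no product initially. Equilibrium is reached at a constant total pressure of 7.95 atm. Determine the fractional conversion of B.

X = 0.683

Basis: 0.892 mol B initially; let X = conversion of B. Extent ξ = 0.892X.
Species balance: n_B = 0.892 − 0.892X; n_D = 1.03 − 0.892X; n_A = 0.892X; n_E = 0.892X.
Since Δν = 0, n_T = 1.92 throughout.
With p_i = (n_i/n_T)P, Kp = p_A p_E / (p_B p_D).
Setting this equal to 3.13 and taking the physical root (0 < X < 1) gives X = 0.683.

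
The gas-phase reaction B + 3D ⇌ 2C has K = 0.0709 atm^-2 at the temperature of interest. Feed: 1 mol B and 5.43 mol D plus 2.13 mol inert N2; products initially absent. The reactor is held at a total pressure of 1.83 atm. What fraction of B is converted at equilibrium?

Basis: 1 mol B initially; let X = conversion of B. Extent ξ = X.
Moles: n_B = 1 − X; n_D = 5.43 − 3X; n_C = 2X; n_I = 2.13 (inert).
n_T = Σnᵢ = 8.56 − 2X.
Mole fractions y_i = n_i/n_T; K = p_C^2 / (p_B p_D^3) with p_i = y_i·P.
Equating to 0.0709 atm^-2 and solving on 0 < X < 1: X = 0.261.

X = 0.261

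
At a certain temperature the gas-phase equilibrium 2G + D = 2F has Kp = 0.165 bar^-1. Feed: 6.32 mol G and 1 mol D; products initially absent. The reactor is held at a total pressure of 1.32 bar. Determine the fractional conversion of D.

X = 0.385

Let X = conversion of D (basis 1 mol D); extent of reaction ξ = X.
Species balance: n_G = 6.32 − 2X; n_D = 1 − X; n_F = 2X.
Summing: n_T = 7.32 − X.
y_i = n_i/n_T, p_i = y_i·P. Kp = p_F^2 / (p_G^2 p_D).
This yields a degree-3 equation in X; solving on (0,1), X = 0.385.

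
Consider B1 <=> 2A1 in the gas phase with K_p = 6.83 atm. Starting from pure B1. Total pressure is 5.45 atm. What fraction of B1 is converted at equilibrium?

X = 0.488

Take 1 mol B1 as basis and let X be its fractional conversion, so ξ = X.
Moles: n_B1 = 1 − X; n_A1 = 2X.
Summing: n_T = 1 + X.
y_i = n_i/n_T, p_i = y_i·P. K_p = p_A1^2 / (p_B1).
Setting this equal to 6.83 atm and taking the physical root (0 < X < 1) gives X = 0.488.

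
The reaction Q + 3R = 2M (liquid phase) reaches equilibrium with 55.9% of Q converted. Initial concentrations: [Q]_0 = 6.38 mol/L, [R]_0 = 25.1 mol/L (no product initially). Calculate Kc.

Let X = conversion of Q.
Concentrations: [Q] = 6.38 − 6.38X; [R] = 25.1 − 19.1X; [M] = 12.8X.
At X = 0.559: [Q] = 2.81, [R] = 14.4, [M] = 7.13.
Kc = [M]^2 / ([Q] [R]^3) = 0.00605 (mol/L)^-2.

Kc = 0.00605 (mol/L)^-2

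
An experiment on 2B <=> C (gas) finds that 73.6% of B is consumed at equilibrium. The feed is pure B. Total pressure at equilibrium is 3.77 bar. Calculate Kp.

Basis: 1 mol B initially; let X = conversion of B. Extent ξ = 0.5X.
Moles: n_B = 1 − X; n_C = 0.5X.
Total moles n_T = 1 − 0.5X.
At X = 0.736: n_B = 0.264, n_C = 0.368, n_T = 0.632.
p_i = (n_i/n_T)·P. Kp = p_C / (p_B^2) = 0.885 bar^-1.

Kp = 0.885 bar^-1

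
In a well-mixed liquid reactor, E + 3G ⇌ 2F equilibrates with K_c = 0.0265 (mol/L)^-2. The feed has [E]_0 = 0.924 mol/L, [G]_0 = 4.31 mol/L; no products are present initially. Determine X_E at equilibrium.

X = 0.387

Let X = conversion of E; extent ξ = 0.924·X mol/L.
Concentrations: [E] = 0.924 − 0.924X; [G] = 4.31 − 2.77X; [F] = 1.85X.
K_c = [F]^2 / ([E] [G]^3).
This equals 0.0265 at X = 0.387 (the root in 0 < X < 1).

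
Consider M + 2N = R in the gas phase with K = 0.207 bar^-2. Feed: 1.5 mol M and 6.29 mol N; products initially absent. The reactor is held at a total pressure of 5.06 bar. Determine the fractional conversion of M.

X = 0.739

Basis: 1.5 mol M initially; let X = conversion of M. Extent ξ = 1.5X.
Mole table: n_M = 1.5 − 1.5X; n_N = 6.29 − 3X; n_R = 1.5X.
Total moles n_T = 7.79 − 3X.
Mole fractions y_i = n_i/n_T; K = p_R / (p_M p_N^2) with p_i = y_i·P.
Setting this equal to 0.207 bar^-2 and taking the physical root (0 < X < 1) gives X = 0.739.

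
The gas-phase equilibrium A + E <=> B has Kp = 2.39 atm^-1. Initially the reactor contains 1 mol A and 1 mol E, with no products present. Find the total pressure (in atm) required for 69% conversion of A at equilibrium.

P = 3.94 atm

Let X = conversion of A (basis 1 mol A); extent of reaction ξ = X.
Species balance: n_A = 1 − X; n_E = 1 − X; n_B = X.
Summing: n_T = 2 − X.
Kp = p_B / (p_A p_E) with p_i = (n_i/n_T)·P.
At X = 0.69: the mole-fraction product g(X) = Π y_i^ν_i = 9.406. Since Kp = g(X)·P^{-1}, P = (g/Kp)^(1/1) = (9.406/2.39)^(1/1) = 3.94 atm.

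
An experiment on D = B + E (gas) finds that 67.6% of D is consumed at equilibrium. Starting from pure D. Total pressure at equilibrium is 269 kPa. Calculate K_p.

K_p = 226 kPa

Basis: 1 mol D initially; let X = conversion of D. Extent ξ = X.
Moles: n_D = 1 − X; n_B = X; n_E = X.
Summing: n_T = 1 + X.
At X = 0.676: n_D = 0.324, n_B = 0.676, n_E = 0.676, n_T = 1.68.
p_i = (n_i/n_T)·P. K_p = p_B p_E / (p_D) = 226 kPa.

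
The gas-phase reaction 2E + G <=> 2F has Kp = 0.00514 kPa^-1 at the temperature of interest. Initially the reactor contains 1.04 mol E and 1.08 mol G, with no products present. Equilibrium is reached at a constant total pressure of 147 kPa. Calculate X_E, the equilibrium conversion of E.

Let X = conversion of E (basis 1.04 mol E); extent of reaction ξ = 0.52X.
At extent ξ: n_E = 1.04 − 1.04X; n_G = 1.08 − 0.52X; n_F = 1.04X.
Summing: n_T = 2.12 − 0.52X.
y_i = n_i/n_T, p_i = y_i·P. Kp = p_F^2 / (p_E^2 p_G).
Setting this equal to 0.00514 kPa^-1 and taking the physical root (0 < X < 1) gives X = 0.371.

X = 0.371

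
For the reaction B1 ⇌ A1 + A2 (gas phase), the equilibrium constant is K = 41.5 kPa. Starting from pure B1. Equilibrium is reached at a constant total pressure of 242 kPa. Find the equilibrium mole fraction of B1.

Let X = conversion of B1 (basis 1 mol B1); extent of reaction ξ = X.
At extent ξ: n_B1 = 1 − X; n_A1 = X; n_A2 = X.
n_T = Σnᵢ = 1 + X.
y_i = n_i/n_T, p_i = y_i·P. K = p_A1 p_A2 / (p_B1).
Substituting and setting equal to 41.5 kPa gives a polynomial in X; the root in (0,1) is X = 0.383.
Then n_B1 = 0.617, n_T = 1.38, so y_B1 = 0.447.

y_B1 = 0.447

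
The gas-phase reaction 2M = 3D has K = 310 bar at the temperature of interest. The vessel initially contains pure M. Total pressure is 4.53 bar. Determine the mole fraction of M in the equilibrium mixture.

y_M = 0.103

Basis: 1 mol M initially; let X = conversion of M. Extent ξ = 0.5X.
Mole table: n_M = 1 − X; n_D = 1.5X.
Summing: n_T = 1 + 0.5X.
With p_i = (n_i/n_T)P, K = p_D^3 / (p_M^2).
Equating to 310 bar and solving on 0 < X < 1: X = 0.853.
Then n_M = 0.147, n_T = 1.43, so y_M = 0.103.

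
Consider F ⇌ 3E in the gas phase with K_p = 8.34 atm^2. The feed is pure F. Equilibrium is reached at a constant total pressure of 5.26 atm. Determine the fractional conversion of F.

Let X = conversion of F (basis 1 mol F); extent of reaction ξ = X.
Moles: n_F = 1 − X; n_E = 3X.
n_T = Σnᵢ = 1 + 2X.
Mole fractions y_i = n_i/n_T; K_p = p_E^3 / (p_F) with p_i = y_i·P.
This yields a degree-3 equation in X; solving on (0,1), X = 0.268.

X = 0.268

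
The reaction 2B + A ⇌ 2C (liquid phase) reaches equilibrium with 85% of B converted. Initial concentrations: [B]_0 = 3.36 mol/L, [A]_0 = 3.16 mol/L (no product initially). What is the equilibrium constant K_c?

Let X = conversion of B.
Concentrations: [B] = 3.36 − 3.36X; [A] = 3.16 − 1.68X; [C] = 3.36X.
At X = 0.85: [B] = 0.504, [A] = 1.73, [C] = 2.86.
K_c = [C]^2 / ([B]^2 [A]) = 18.5 L/mol.

K_c = 18.5 L/mol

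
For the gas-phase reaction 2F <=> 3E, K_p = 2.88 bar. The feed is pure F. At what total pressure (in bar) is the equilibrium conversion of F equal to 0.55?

P = 1.32 bar

Let X = conversion of F (basis 1 mol F); extent of reaction ξ = 0.5X.
Moles: n_F = 1 − X; n_E = 1.5X.
Total moles n_T = 1 + 0.5X.
K_p = p_E^3 / (p_F^2) with p_i = (n_i/n_T)·P.
At X = 0.55: the mole-fraction product g(X) = Π y_i^ν_i = 2.175. Since K_p = g(X)·P^{1}, P = (K_p/g)^(1/1) = (2.88/2.175)^(1/1) = 1.32 bar.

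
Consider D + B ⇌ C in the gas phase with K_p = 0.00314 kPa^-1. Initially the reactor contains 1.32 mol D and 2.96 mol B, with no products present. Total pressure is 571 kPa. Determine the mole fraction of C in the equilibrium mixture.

Take 1.32 mol D as basis and let X be its fractional conversion, so ξ = 1.32X.
Mole table: n_D = 1.32 − 1.32X; n_B = 2.96 − 1.32X; n_C = 1.32X.
Total moles n_T = 4.28 − 1.32X.
Mole fractions y_i = n_i/n_T; K_p = p_C / (p_D p_B) with p_i = y_i·P.
This yields a degree-2 equation in X; solving on (0,1), X = 0.531.
Then n_C = 0.701, n_T = 3.58, so y_C = 0.196.

y_C = 0.196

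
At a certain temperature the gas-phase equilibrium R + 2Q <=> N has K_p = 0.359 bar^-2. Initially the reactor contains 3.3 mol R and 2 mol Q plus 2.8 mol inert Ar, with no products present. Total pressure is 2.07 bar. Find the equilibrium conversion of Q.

X = 0.204

Basis: 2 mol Q initially; let X = conversion of Q. Extent ξ = X.
Moles: n_R = 3.3 − X; n_Q = 2 − 2X; n_N = X; n_I = 2.8 (inert).
Total moles n_T = 8.1 − 2X.
Mole fractions y_i = n_i/n_T; K_p = p_N / (p_R p_Q^2) with p_i = y_i·P.
Setting this equal to 0.359 bar^-2 and taking the physical root (0 < X < 1) gives X = 0.204.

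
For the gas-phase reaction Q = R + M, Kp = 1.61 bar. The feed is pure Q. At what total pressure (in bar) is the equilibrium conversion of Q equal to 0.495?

Let X = conversion of Q (basis 1 mol Q); extent of reaction ξ = X.
Species balance: n_Q = 1 − X; n_R = X; n_M = X.
Summing: n_T = 1 + X.
Kp = p_R p_M / (p_Q) with p_i = (n_i/n_T)·P.
At X = 0.495: the mole-fraction product g(X) = Π y_i^ν_i = 0.3245. Since Kp = g(X)·P^{1}, P = (Kp/g)^(1/1) = (1.61/0.3245)^(1/1) = 4.96 bar.

P = 4.96 bar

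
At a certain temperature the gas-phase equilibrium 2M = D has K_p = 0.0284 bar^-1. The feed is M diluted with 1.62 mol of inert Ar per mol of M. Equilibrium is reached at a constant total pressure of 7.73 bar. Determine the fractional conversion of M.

X = 0.130

Take 1 mol M as basis and let X be its fractional conversion, so ξ = 0.5X.
At extent ξ: n_M = 1 − X; n_D = 0.5X; n_I = 1.62 (inert).
Total moles n_T = 2.62 − 0.5X.
With p_i = (n_i/n_T)P, K_p = p_D / (p_M^2).
Equating to 0.0284 bar^-1 and solving on 0 < X < 1: X = 0.130.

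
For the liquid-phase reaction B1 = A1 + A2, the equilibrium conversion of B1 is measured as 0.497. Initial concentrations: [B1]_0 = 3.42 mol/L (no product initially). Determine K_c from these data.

K_c = 1.68 mol/L

Let X = conversion of B1.
Concentrations: [B1] = 3.42 − 3.42X; [A1] = 3.42X; [A2] = 3.42X.
At X = 0.497: [B1] = 1.72, [A1] = 1.7, [A2] = 1.7.
K_c = [A1] [A2] / ([B1]) = 1.68 mol/L.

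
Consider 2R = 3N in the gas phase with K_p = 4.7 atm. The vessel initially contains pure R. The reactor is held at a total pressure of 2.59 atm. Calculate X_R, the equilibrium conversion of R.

Let X = conversion of R (basis 1 mol R); extent of reaction ξ = 0.5X.
Mole table: n_R = 1 − X; n_N = 1.5X.
Summing: n_T = 1 + 0.5X.
y_i = n_i/n_T, p_i = y_i·P. K_p = p_N^3 / (p_R^2).
Equating to 4.7 atm and solving on 0 < X < 1: X = 0.531.

X = 0.531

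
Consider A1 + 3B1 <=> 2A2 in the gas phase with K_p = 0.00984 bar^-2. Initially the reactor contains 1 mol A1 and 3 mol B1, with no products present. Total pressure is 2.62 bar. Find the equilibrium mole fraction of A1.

y_A1 = 0.232

Take 1 mol A1 as basis and let X be its fractional conversion, so ξ = X.
At extent ξ: n_A1 = 1 − X; n_B1 = 3 − 3X; n_A2 = 2X.
Summing: n_T = 4 − 2X.
y_i = n_i/n_T, p_i = y_i·P. K_p = p_A2^2 / (p_A1 p_B1^3).
This yields a degree-4 equation in X; solving on (0,1), X = 0.135.
Then n_A1 = 0.865, n_T = 3.73, so y_A1 = 0.232.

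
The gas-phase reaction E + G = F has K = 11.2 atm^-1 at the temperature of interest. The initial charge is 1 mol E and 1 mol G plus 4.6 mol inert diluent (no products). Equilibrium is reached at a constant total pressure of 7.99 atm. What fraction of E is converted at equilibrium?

X = 0.775

Take 1 mol E as basis and let X be its fractional conversion, so ξ = X.
Mole table: n_E = 1 − X; n_G = 1 − X; n_F = X; n_I = 4.6 (inert).
Summing: n_T = 6.6 − X.
With p_i = (n_i/n_T)P, K = p_F / (p_E p_G).
Setting this equal to 11.2 atm^-1 and taking the physical root (0 < X < 1) gives X = 0.775.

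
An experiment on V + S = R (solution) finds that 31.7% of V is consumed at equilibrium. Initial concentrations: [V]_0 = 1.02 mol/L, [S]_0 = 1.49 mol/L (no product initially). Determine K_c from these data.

Let X = conversion of V.
Concentrations: [V] = 1.02 − 1.02X; [S] = 1.49 − 1.02X; [R] = 1.02X.
At X = 0.317: [V] = 0.697, [S] = 1.17, [R] = 0.323.
K_c = [R] / ([V] [S]) = 0.398 L/mol.

K_c = 0.398 L/mol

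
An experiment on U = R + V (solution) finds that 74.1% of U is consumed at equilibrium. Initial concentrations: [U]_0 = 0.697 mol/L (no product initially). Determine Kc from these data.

Let X = conversion of U.
Concentrations: [U] = 0.697 − 0.697X; [R] = 0.697X; [V] = 0.697X.
At X = 0.741: [U] = 0.181, [R] = 0.516, [V] = 0.516.
Kc = [R] [V] / ([U]) = 1.48 mol/L.

Kc = 1.48 mol/L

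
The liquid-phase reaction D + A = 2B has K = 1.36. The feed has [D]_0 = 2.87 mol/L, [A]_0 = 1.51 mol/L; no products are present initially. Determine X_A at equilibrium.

X = 0.493

Let X = conversion of A; extent ξ = 1.51·X mol/L.
Concentrations: [D] = 2.87 − 1.51X; [A] = 1.51 − 1.51X; [B] = 3.02X.
K = [B]^2 / ([D] [A]).
Equating to 1.36: the physical root is X = 0.493.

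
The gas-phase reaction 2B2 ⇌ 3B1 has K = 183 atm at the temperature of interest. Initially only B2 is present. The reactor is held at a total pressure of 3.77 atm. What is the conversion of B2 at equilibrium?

Basis: 1 mol B2 initially; let X = conversion of B2. Extent ξ = 0.5X.
Moles: n_B2 = 1 − X; n_B1 = 1.5X.
Summing: n_T = 1 + 0.5X.
With p_i = (n_i/n_T)P, K = p_B1^3 / (p_B2^2).
Substituting and setting equal to 183 atm gives a polynomial in X; the root in (0,1) is X = 0.832.

X = 0.832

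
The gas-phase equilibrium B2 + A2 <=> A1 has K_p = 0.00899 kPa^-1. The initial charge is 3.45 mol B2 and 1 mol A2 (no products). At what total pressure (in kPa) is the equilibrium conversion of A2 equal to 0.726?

P = 403 kPa

Let X = conversion of A2 (basis 1 mol A2); extent of reaction ξ = X.
Mole table: n_B2 = 3.45 − X; n_A2 = 1 − X; n_A1 = X.
Total moles n_T = 4.45 − X.
K_p = p_A1 / (p_B2 p_A2) with p_i = (n_i/n_T)·P.
At X = 0.726: the mole-fraction product g(X) = Π y_i^ν_i = 3.622. Since K_p = g(X)·P^{-1}, P = (g/K_p)^(1/1) = (3.622/0.00899)^(1/1) = 403 kPa.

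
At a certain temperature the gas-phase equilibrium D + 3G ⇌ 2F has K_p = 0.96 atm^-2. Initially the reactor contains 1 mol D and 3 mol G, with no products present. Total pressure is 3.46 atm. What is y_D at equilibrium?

y_D = 0.150

Basis: 1 mol D initially; let X = conversion of D. Extent ξ = X.
Species balance: n_D = 1 − X; n_G = 3 − 3X; n_F = 2X.
n_T = Σnᵢ = 4 − 2X.
Mole fractions y_i = n_i/n_T; K_p = p_F^2 / (p_D p_G^3) with p_i = y_i·P.
Substituting and setting equal to 0.96 atm^-2 gives a polynomial in X; the root in (0,1) is X = 0.570.
Then n_D = 0.43, n_T = 2.86, so y_D = 0.150.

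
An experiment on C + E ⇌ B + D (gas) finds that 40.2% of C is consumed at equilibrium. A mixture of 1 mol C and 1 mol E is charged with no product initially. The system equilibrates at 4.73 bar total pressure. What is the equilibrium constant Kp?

Kp = 0.452

Take 1 mol C as basis and let X be its fractional conversion, so ξ = X.
At extent ξ: n_C = 1 − X; n_E = 1 − X; n_B = X; n_D = X.
Since Δν = 0, n_T = 2 throughout.
At X = 0.402: n_C = 0.598, n_E = 0.598, n_B = 0.402, n_D = 0.402, n_T = 2.
p_i = (n_i/n_T)·P. Kp = p_B p_D / (p_C p_E) = 0.452.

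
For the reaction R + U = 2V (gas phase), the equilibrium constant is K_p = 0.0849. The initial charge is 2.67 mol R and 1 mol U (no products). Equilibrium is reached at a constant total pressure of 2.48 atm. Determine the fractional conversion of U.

X = 0.204

Take 1 mol U as basis and let X be its fractional conversion, so ξ = X.
At extent ξ: n_R = 2.67 − X; n_U = 1 − X; n_V = 2X.
Total moles n_T = 3.67 (Δν = 0, constant).
Mole fractions y_i = n_i/n_T; K_p = p_V^2 / (p_R p_U) with p_i = y_i·P.
This yields a degree-2 equation in X; solving on (0,1), X = 0.204.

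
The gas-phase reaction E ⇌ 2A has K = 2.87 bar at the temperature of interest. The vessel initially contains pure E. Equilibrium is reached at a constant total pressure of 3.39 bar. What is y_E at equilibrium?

Take 1 mol E as basis and let X be its fractional conversion, so ξ = X.
Mole table: n_E = 1 − X; n_A = 2X.
n_T = Σnᵢ = 1 + X.
Mole fractions y_i = n_i/n_T; K = p_A^2 / (p_E) with p_i = y_i·P.
This yields a degree-2 equation in X; solving on (0,1), X = 0.418.
Then n_E = 0.582, n_T = 1.42, so y_E = 0.410.

y_E = 0.410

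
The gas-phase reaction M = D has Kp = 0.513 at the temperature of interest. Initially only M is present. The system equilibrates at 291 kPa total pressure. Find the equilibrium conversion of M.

Let X = conversion of M (basis 1 mol M); extent of reaction ξ = X.
At extent ξ: n_M = 1 − X; n_D = X.
Total moles n_T = 1 (Δν = 0, constant).
With p_i = (n_i/n_T)P, Kp = p_D / (p_M).
Substituting and setting equal to 0.513 gives a polynomial in X; the root in (0,1) is X = 0.339.

X = 0.339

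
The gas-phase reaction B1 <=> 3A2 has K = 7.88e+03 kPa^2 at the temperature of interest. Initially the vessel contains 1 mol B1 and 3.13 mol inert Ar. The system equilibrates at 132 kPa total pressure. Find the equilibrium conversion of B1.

Take 1 mol B1 as basis and let X be its fractional conversion, so ξ = X.
At extent ξ: n_B1 = 1 − X; n_A2 = 3X; n_I = 3.13 (inert).
Summing: n_T = 4.13 + 2X.
With p_i = (n_i/n_T)P, K = p_A2^3 / (p_B1).
Substituting and setting equal to 7.88e+03 kPa^2 gives a polynomial in X; the root in (0,1) is X = 0.581.

X = 0.581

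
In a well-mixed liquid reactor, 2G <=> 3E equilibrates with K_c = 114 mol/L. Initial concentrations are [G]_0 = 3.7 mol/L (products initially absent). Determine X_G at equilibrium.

X = 0.774

Let X = conversion of G; extent ξ = 3.7X/2 mol/L.
Concentrations: [G] = 3.7 − 3.7X; [E] = 5.55X.
K_c = [E]^3 / ([G]^2).
Equating to 114 mol/L: the physical root is X = 0.774.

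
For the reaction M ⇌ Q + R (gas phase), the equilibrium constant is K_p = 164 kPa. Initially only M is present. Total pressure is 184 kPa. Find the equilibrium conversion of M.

X = 0.686

Take 1 mol M as basis and let X be its fractional conversion, so ξ = X.
At extent ξ: n_M = 1 − X; n_Q = X; n_R = X.
n_T = Σnᵢ = 1 + X.
y_i = n_i/n_T, p_i = y_i·P. K_p = p_Q p_R / (p_M).
Equating to 164 kPa and solving on 0 < X < 1: X = 0.686.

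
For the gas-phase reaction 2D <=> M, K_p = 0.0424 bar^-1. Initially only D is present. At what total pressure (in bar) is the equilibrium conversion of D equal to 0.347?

Basis: 1 mol D initially; let X = conversion of D. Extent ξ = 0.5X.
Moles: n_D = 1 − X; n_M = 0.5X.
n_T = Σnᵢ = 1 − 0.5X.
K_p = p_M / (p_D^2) with p_i = (n_i/n_T)·P.
At X = 0.347: the mole-fraction product g(X) = Π y_i^ν_i = 0.3363. Since K_p = g(X)·P^{-1}, P = (g/K_p)^(1/1) = (0.3363/0.0424)^(1/1) = 7.93 bar.

P = 7.93 bar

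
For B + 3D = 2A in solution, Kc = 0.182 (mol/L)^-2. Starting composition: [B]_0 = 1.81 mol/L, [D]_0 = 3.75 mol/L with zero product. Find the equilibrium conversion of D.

Let X = conversion of D; extent ξ = 3.75X/3 mol/L.
Concentrations: [B] = 1.81 − 1.25X; [D] = 3.75 − 3.75X; [A] = 2.5X.
Kc = [A]^2 / ([B] [D]^3).
Equating to 0.182 (mol/L)^-2: the physical root is X = 0.491.

X = 0.491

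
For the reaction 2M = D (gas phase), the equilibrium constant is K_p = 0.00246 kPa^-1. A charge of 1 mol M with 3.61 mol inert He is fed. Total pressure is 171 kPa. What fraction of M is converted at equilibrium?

X = 0.138

Take 1 mol M as basis and let X be its fractional conversion, so ξ = 0.5X.
Mole table: n_M = 1 − X; n_D = 0.5X; n_I = 3.61 (inert).
Summing: n_T = 4.61 − 0.5X.
Mole fractions y_i = n_i/n_T; K_p = p_D / (p_M^2) with p_i = y_i·P.
Substituting and setting equal to 0.00246 kPa^-1 gives a polynomial in X; the root in (0,1) is X = 0.138.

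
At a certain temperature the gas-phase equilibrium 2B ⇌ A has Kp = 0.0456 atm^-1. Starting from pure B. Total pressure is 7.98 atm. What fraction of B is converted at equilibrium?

X = 0.362

Basis: 1 mol B initially; let X = conversion of B. Extent ξ = 0.5X.
At extent ξ: n_B = 1 − X; n_A = 0.5X.
Summing: n_T = 1 − 0.5X.
Mole fractions y_i = n_i/n_T; Kp = p_A / (p_B^2) with p_i = y_i·P.
Equating to 0.0456 atm^-1 and solving on 0 < X < 1: X = 0.362.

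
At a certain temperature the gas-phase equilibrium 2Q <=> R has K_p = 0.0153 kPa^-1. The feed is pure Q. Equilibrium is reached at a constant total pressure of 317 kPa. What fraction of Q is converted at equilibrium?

X = 0.779

Take 1 mol Q as basis and let X be its fractional conversion, so ξ = 0.5X.
Species balance: n_Q = 1 − X; n_R = 0.5X.
Summing: n_T = 1 − 0.5X.
With p_i = (n_i/n_T)P, K_p = p_R / (p_Q^2).
This yields a degree-2 equation in X; solving on (0,1), X = 0.779.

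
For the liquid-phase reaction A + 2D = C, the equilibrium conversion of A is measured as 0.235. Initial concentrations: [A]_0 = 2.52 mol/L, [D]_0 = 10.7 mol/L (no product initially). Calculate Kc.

Let X = conversion of A.
Concentrations: [A] = 2.52 − 2.52X; [D] = 10.7 − 5.04X; [C] = 2.52X.
At X = 0.235: [A] = 1.93, [D] = 9.52, [C] = 0.592.
Kc = [C] / ([A] [D]^2) = 0.00339 (mol/L)^-2.

Kc = 0.00339 (mol/L)^-2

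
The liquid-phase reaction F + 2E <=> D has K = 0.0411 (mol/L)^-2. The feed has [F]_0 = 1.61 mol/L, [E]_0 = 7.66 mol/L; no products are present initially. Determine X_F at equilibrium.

Let X = conversion of F; extent ξ = 1.61·X mol/L.
Concentrations: [F] = 1.61 − 1.61X; [E] = 7.66 − 3.22X; [D] = 1.61X.
K = [D] / ([F] [E]^2).
Setting equal to 0.0411 and solving for X on (0,1) gives X = 0.580.

X = 0.580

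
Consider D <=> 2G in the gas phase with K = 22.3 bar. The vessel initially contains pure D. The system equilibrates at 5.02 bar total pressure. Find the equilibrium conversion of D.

Let X = conversion of D (basis 1 mol D); extent of reaction ξ = X.
Species balance: n_D = 1 − X; n_G = 2X.
n_T = Σnᵢ = 1 + X.
y_i = n_i/n_T, p_i = y_i·P. K = p_G^2 / (p_D).
Setting this equal to 22.3 bar and taking the physical root (0 < X < 1) gives X = 0.725.

X = 0.725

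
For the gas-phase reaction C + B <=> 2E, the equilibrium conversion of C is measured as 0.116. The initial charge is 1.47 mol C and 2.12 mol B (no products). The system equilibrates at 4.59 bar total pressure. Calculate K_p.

Basis: 1.47 mol C initially; let X = conversion of C. Extent ξ = 1.47X.
At extent ξ: n_C = 1.47 − 1.47X; n_B = 2.12 − 1.47X; n_E = 2.94X.
Since Δν = 0, n_T = 3.59 throughout.
At X = 0.116: n_C = 1.3, n_B = 1.95, n_E = 0.341, n_T = 3.59.
p_i = (n_i/n_T)·P. K_p = p_E^2 / (p_C p_B) = 0.0459.

K_p = 0.0459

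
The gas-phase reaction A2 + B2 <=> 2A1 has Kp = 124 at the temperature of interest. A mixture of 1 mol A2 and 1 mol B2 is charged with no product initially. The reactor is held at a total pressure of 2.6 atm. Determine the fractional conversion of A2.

X = 0.848

Basis: 1 mol A2 initially; let X = conversion of A2. Extent ξ = X.
Species balance: n_A2 = 1 − X; n_B2 = 1 − X; n_A1 = 2X.
n_T stays at 2 (no change in mole number).
With p_i = (n_i/n_T)P, Kp = p_A1^2 / (p_A2 p_B2).
Setting this equal to 124 and taking the physical root (0 < X < 1) gives X = 0.848.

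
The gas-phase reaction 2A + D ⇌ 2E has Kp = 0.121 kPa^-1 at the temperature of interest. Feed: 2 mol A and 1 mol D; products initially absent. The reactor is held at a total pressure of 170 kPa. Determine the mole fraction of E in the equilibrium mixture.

Let X = conversion of A (basis 2 mol A); extent of reaction ξ = X.
Species balance: n_A = 2 − 2X; n_D = 1 − X; n_E = 2X.
n_T = Σnᵢ = 3 − X.
y_i = n_i/n_T, p_i = y_i·P. Kp = p_E^2 / (p_A^2 p_D).
Equating to 0.121 kPa^-1 and solving on 0 < X < 1: X = 0.639.
Then n_E = 1.28, n_T = 2.36, so y_E = 0.542.

y_E = 0.542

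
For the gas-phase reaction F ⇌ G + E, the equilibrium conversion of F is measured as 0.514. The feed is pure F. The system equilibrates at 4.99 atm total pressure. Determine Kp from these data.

Let X = conversion of F (basis 1 mol F); extent of reaction ξ = X.
Moles: n_F = 1 − X; n_G = X; n_E = X.
n_T = Σnᵢ = 1 + X.
At X = 0.514: n_F = 0.486, n_G = 0.514, n_E = 0.514, n_T = 1.51.
p_i = (n_i/n_T)·P. Kp = p_G p_E / (p_F) = 1.79 atm.

Kp = 1.79 atm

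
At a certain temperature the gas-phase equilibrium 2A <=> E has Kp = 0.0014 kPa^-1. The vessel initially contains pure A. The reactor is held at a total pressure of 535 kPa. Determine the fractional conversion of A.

Basis: 1 mol A initially; let X = conversion of A. Extent ξ = 0.5X.
Species balance: n_A = 1 − X; n_E = 0.5X.
n_T = Σnᵢ = 1 − 0.5X.
y_i = n_i/n_T, p_i = y_i·P. Kp = p_E / (p_A^2).
Substituting and setting equal to 0.0014 kPa^-1 gives a polynomial in X; the root in (0,1) is X = 0.500.

X = 0.500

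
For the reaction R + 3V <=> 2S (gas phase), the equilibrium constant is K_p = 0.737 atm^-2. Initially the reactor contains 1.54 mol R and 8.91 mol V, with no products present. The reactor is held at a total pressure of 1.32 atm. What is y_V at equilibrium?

Take 1.54 mol R as basis and let X be its fractional conversion, so ξ = 1.54X.
At extent ξ: n_R = 1.54 − 1.54X; n_V = 8.91 − 4.62X; n_S = 3.08X.
Summing: n_T = 10.4 − 3.08X.
With p_i = (n_i/n_T)P, K_p = p_S^2 / (p_R p_V^3).
Substituting and setting equal to 0.737 atm^-2 gives a polynomial in X; the root in (0,1) is X = 0.556.
Then n_V = 6.34, n_T = 8.74, so y_V = 0.726.

y_V = 0.726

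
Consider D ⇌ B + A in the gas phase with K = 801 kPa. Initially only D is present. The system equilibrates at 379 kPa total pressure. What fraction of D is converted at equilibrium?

X = 0.824

Let X = conversion of D (basis 1 mol D); extent of reaction ξ = X.
Moles: n_D = 1 − X; n_B = X; n_A = X.
n_T = Σnᵢ = 1 + X.
With p_i = (n_i/n_T)P, K = p_B p_A / (p_D).
Substituting and setting equal to 801 kPa gives a polynomial in X; the root in (0,1) is X = 0.824.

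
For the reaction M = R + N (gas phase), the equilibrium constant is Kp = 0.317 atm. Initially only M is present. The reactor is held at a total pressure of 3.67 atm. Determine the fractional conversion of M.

Take 1 mol M as basis and let X be its fractional conversion, so ξ = X.
Mole table: n_M = 1 − X; n_R = X; n_N = X.
n_T = Σnᵢ = 1 + X.
Mole fractions y_i = n_i/n_T; Kp = p_R p_N / (p_M) with p_i = y_i·P.
Equating to 0.317 atm and solving on 0 < X < 1: X = 0.282.

X = 0.282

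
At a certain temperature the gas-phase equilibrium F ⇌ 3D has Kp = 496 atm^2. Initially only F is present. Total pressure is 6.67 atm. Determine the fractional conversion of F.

Let X = conversion of F (basis 1 mol F); extent of reaction ξ = X.
Mole table: n_F = 1 − X; n_D = 3X.
n_T = Σnᵢ = 1 + 2X.
y_i = n_i/n_T, p_i = y_i·P. Kp = p_D^3 / (p_F).
Equating to 496 atm^2 and solving on 0 < X < 1: X = 0.812.

X = 0.812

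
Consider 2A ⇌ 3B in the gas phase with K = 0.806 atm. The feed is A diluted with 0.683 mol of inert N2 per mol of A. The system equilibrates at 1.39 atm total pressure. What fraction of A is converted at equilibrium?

Let X = conversion of A (basis 1 mol A); extent of reaction ξ = 0.5X.
Moles: n_A = 1 − X; n_B = 1.5X; n_I = 0.683 (inert).
Total moles n_T = 1.68 + 0.5X.
Mole fractions y_i = n_i/n_T; K = p_B^3 / (p_A^2) with p_i = y_i·P.
Setting this equal to 0.806 atm and taking the physical root (0 < X < 1) gives X = 0.458.

X = 0.458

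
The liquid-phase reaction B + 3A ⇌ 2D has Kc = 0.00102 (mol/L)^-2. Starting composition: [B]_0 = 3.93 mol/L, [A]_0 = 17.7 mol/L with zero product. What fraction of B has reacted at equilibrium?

X = 0.335

Let X = conversion of B; extent ξ = 3.93·X mol/L.
Concentrations: [B] = 3.93 − 3.93X; [A] = 17.7 − 11.8X; [D] = 7.86X.
Kc = [D]^2 / ([B] [A]^3).
Equating to 0.00102 (mol/L)^-2: the physical root is X = 0.335.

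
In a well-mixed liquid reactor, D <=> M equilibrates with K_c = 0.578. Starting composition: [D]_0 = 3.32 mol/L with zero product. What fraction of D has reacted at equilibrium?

Let X = conversion of D; extent ξ = 3.32·X mol/L.
Concentrations: [D] = 3.32 − 3.32X; [M] = 3.32X.
K_c = [M] / ([D]).
This equals 0.578 at X = 0.366 (the root in 0 < X < 1).

X = 0.366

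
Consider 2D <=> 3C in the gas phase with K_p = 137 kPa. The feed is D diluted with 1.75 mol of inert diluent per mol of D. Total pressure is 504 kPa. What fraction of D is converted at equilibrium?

Let X = conversion of D (basis 1 mol D); extent of reaction ξ = 0.5X.
Mole table: n_D = 1 − X; n_C = 1.5X; n_I = 1.75 (inert).
n_T = Σnᵢ = 2.75 + 0.5X.
With p_i = (n_i/n_T)P, K_p = p_C^3 / (p_D^2).
Substituting and setting equal to 137 kPa gives a polynomial in X; the root in (0,1) is X = 0.428.

X = 0.428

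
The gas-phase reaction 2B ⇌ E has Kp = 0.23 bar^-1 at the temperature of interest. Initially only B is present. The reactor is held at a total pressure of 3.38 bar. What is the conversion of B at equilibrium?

Take 1 mol B as basis and let X be its fractional conversion, so ξ = 0.5X.
Species balance: n_B = 1 − X; n_E = 0.5X.
n_T = Σnᵢ = 1 − 0.5X.
Mole fractions y_i = n_i/n_T; Kp = p_E / (p_B^2) with p_i = y_i·P.
Substituting and setting equal to 0.23 bar^-1 gives a polynomial in X; the root in (0,1) is X = 0.507.

X = 0.507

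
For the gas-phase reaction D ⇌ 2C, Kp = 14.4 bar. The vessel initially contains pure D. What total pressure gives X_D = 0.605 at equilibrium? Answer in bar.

Take 1 mol D as basis and let X be its fractional conversion, so ξ = X.
Mole table: n_D = 1 − X; n_C = 2X.
n_T = Σnᵢ = 1 + X.
Kp = p_C^2 / (p_D) with p_i = (n_i/n_T)·P.
At X = 0.605: the mole-fraction product g(X) = Π y_i^ν_i = 2.309. Since Kp = g(X)·P^{1}, P = (Kp/g)^(1/1) = (14.4/2.309)^(1/1) = 6.24 bar.

P = 6.24 bar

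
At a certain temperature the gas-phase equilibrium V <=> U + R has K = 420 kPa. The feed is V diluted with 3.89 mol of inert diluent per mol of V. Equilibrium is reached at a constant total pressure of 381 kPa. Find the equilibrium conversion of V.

X = 0.879

Basis: 1 mol V initially; let X = conversion of V. Extent ξ = X.
Mole table: n_V = 1 − X; n_U = X; n_R = X; n_I = 3.89 (inert).
n_T = Σnᵢ = 4.89 + X.
y_i = n_i/n_T, p_i = y_i·P. K = p_U p_R / (p_V).
Substituting and setting equal to 420 kPa gives a polynomial in X; the root in (0,1) is X = 0.879.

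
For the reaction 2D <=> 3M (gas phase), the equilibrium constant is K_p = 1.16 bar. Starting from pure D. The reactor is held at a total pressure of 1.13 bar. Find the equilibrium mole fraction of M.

y_M = 0.572

Basis: 1 mol D initially; let X = conversion of D. Extent ξ = 0.5X.
Mole table: n_D = 1 − X; n_M = 1.5X.
n_T = Σnᵢ = 1 + 0.5X.
y_i = n_i/n_T, p_i = y_i·P. K_p = p_M^3 / (p_D^2).
This yields a degree-3 equation in X; solving on (0,1), X = 0.472.
Then n_M = 0.707, n_T = 1.24, so y_M = 0.572.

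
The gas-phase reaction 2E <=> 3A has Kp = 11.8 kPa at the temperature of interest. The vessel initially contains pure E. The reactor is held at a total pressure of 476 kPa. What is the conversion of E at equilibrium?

Let X = conversion of E (basis 1 mol E); extent of reaction ξ = 0.5X.
Moles: n_E = 1 − X; n_A = 1.5X.
Total moles n_T = 1 + 0.5X.
With p_i = (n_i/n_T)P, Kp = p_A^3 / (p_E^2).
Equating to 11.8 kPa and solving on 0 < X < 1: X = 0.176.

X = 0.176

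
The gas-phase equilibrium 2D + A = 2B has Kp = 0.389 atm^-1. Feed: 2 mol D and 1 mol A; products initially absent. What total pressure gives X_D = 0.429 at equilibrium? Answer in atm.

P = 6.53 atm

Basis: 2 mol D initially; let X = conversion of D. Extent ξ = X.
Moles: n_D = 2 − 2X; n_A = 1 − X; n_B = 2X.
n_T = Σnᵢ = 3 − X.
Kp = p_B^2 / (p_D^2 p_A) with p_i = (n_i/n_T)·P.
At X = 0.429: the mole-fraction product g(X) = Π y_i^ν_i = 2.542. Since Kp = g(X)·P^{-1}, P = (g/Kp)^(1/1) = (2.542/0.389)^(1/1) = 6.53 atm.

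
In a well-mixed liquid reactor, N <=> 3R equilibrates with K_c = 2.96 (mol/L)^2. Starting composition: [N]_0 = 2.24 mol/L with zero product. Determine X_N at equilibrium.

Let X = conversion of N; extent ξ = 2.24·X mol/L.
Concentrations: [N] = 2.24 − 2.24X; [R] = 6.72X.
K_c = [R]^3 / ([N]).
Solving K_c = 2.96 for X ∈ (0,1): X = 0.254.

X = 0.254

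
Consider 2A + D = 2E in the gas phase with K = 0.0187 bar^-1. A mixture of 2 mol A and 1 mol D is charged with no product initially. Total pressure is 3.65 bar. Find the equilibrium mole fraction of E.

Let X = conversion of A (basis 2 mol A); extent of reaction ξ = X.
Mole table: n_A = 2 − 2X; n_D = 1 − X; n_E = 2X.
Summing: n_T = 3 − X.
Mole fractions y_i = n_i/n_T; K = p_E^2 / (p_A^2 p_D) with p_i = y_i·P.
Equating to 0.0187 bar^-1 and solving on 0 < X < 1: X = 0.126.
Then n_E = 0.252, n_T = 2.87, so y_E = 0.088.

y_E = 0.088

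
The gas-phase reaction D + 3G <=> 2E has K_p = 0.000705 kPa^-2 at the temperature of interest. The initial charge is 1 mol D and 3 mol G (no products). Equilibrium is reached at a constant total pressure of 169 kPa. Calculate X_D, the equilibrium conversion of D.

X = 0.617

Basis: 1 mol D initially; let X = conversion of D. Extent ξ = X.
Moles: n_D = 1 − X; n_G = 3 − 3X; n_E = 2X.
n_T = Σnᵢ = 4 − 2X.
y_i = n_i/n_T, p_i = y_i·P. K_p = p_E^2 / (p_D p_G^3).
This yields a degree-4 equation in X; solving on (0,1), X = 0.617.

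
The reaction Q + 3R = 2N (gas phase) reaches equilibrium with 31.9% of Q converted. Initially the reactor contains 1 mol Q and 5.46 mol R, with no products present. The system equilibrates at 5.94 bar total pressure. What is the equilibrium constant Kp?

Basis: 1 mol Q initially; let X = conversion of Q. Extent ξ = X.
At extent ξ: n_Q = 1 − X; n_R = 5.46 − 3X; n_N = 2X.
Summing: n_T = 6.46 − 2X.
At X = 0.319: n_Q = 0.681, n_R = 4.5, n_N = 0.638, n_T = 5.82.
p_i = (n_i/n_T)·P. Kp = p_N^2 / (p_Q p_R^3) = 0.00629 bar^-2.

Kp = 0.00629 bar^-2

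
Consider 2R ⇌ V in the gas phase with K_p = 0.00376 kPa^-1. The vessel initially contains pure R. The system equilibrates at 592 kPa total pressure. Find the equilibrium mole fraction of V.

Basis: 1 mol R initially; let X = conversion of R. Extent ξ = 0.5X.
Moles: n_R = 1 − X; n_V = 0.5X.
Total moles n_T = 1 − 0.5X.
With p_i = (n_i/n_T)P, K_p = p_V / (p_R^2).
Substituting and setting equal to 0.00376 kPa^-1 gives a polynomial in X; the root in (0,1) is X = 0.682.
Then n_V = 0.341, n_T = 0.659, so y_V = 0.518.

y_V = 0.518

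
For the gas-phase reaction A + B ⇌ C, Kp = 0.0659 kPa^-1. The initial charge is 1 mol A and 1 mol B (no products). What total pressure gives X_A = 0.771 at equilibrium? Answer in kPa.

Basis: 1 mol A initially; let X = conversion of A. Extent ξ = X.
Species balance: n_A = 1 − X; n_B = 1 − X; n_C = X.
n_T = Σnᵢ = 2 − X.
Kp = p_C / (p_A p_B) with p_i = (n_i/n_T)·P.
At X = 0.771: the mole-fraction product g(X) = Π y_i^ν_i = 18.07. Since Kp = g(X)·P^{-1}, P = (g/Kp)^(1/1) = (18.07/0.0659)^(1/1) = 274 kPa.

P = 274 kPa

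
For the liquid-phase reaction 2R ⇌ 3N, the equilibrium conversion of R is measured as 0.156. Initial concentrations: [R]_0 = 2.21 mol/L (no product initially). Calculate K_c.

Let X = conversion of R.
Concentrations: [R] = 2.21 − 2.21X; [N] = 3.31X.
At X = 0.156: [R] = 1.87, [N] = 0.517.
K_c = [N]^3 / ([R]^2) = 0.0398 mol/L.

K_c = 0.0398 mol/L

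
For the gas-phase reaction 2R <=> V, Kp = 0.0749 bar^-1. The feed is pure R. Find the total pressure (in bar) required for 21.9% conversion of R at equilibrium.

P = 2.13 bar

Basis: 1 mol R initially; let X = conversion of R. Extent ξ = 0.5X.
Mole table: n_R = 1 − X; n_V = 0.5X.
Total moles n_T = 1 − 0.5X.
Kp = p_V / (p_R^2) with p_i = (n_i/n_T)·P.
At X = 0.219: the mole-fraction product g(X) = Π y_i^ν_i = 0.1599. Since Kp = g(X)·P^{-1}, P = (g/Kp)^(1/1) = (0.1599/0.0749)^(1/1) = 2.13 bar.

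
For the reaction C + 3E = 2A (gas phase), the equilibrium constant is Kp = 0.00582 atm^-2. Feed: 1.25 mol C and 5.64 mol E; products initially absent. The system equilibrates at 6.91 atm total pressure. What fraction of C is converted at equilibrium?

X = 0.306

Let X = conversion of C (basis 1.25 mol C); extent of reaction ξ = 1.25X.
Species balance: n_C = 1.25 − 1.25X; n_E = 5.64 − 3.75X; n_A = 2.5X.
Summing: n_T = 6.89 − 2.5X.
With p_i = (n_i/n_T)P, Kp = p_A^2 / (p_C p_E^3).
Setting this equal to 0.00582 atm^-2 and taking the physical root (0 < X < 1) gives X = 0.306.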